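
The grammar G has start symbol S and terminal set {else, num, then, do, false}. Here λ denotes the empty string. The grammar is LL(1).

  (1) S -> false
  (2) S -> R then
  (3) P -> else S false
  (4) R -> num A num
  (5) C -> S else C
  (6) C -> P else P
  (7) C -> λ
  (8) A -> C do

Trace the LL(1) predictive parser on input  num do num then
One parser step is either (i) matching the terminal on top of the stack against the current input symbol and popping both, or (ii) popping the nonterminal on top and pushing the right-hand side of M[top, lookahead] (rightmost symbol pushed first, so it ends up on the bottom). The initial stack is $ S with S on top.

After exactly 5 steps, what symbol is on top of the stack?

do

step 1: stack=$ S  input=num do num then $  — expand S -> R then
step 2: stack=$ then R  input=num do num then $  — expand R -> num A num
step 3: stack=$ then num A num  input=num do num then $  — match num
step 4: stack=$ then num A  input=do num then $  — expand A -> C do
step 5: stack=$ then num do C  input=do num then $  — expand C -> λ
Stack after step 5: $ then num do (top = do).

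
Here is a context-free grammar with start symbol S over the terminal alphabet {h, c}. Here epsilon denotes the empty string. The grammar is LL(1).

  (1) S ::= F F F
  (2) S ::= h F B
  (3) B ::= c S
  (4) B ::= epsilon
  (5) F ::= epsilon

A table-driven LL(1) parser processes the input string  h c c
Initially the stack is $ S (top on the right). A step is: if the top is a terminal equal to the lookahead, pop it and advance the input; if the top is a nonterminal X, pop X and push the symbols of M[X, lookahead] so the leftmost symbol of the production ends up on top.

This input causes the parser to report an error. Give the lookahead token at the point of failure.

     Stack    Input    Action
  1  $ S      h c c $  expand S ::= h F B
  2  $ B F h  h c c $  match h
  3  $ B F    c c $    expand F ::= epsilon
  4  $ B      c c $    expand B ::= c S
  5  $ S c    c c $    match c
  6  $ S      c $      error: M[S, c] is empty

c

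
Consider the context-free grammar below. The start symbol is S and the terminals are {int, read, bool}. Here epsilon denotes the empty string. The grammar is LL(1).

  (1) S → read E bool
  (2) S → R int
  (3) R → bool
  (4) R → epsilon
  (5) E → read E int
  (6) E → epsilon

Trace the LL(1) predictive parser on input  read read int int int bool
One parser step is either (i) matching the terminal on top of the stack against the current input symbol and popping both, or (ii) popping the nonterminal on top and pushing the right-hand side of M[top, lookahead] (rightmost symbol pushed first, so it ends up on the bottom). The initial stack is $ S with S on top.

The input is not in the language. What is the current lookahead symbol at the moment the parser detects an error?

int

step 1: stack=$ S  input=read read int int int bool $  — expand S → read E bool
step 2: stack=$ bool E read  input=read read int int int bool $  — match read
step 3: stack=$ bool E  input=read int int int bool $  — expand E → read E int
step 4: stack=$ bool int E read  input=read int int int bool $  — match read
step 5: stack=$ bool int E  input=int int int bool $  — expand E → epsilon
step 6: stack=$ bool int  input=int int int bool $  — match int
step 7: stack=$ bool  input=int int bool $  — error: top is terminal bool but lookahead is int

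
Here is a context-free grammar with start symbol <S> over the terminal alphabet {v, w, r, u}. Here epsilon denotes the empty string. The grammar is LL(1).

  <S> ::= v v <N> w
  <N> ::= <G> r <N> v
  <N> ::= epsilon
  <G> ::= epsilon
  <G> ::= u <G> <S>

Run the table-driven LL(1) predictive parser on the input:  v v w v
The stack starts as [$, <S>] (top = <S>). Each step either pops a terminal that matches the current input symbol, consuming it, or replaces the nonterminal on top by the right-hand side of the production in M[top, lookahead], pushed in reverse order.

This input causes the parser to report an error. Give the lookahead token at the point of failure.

step 1: stack=$ <S>  input=v v w v $  — expand <S> ::= v v <N> w
step 2: stack=$ w <N> v v  input=v v w v $  — match v
step 3: stack=$ w <N> v  input=v w v $  — match v
step 4: stack=$ w <N>  input=w v $  — expand <N> ::= epsilon
step 5: stack=$ w  input=w v $  — match w
step 6: stack=$  input=v $  — error: stack empty but input remains

v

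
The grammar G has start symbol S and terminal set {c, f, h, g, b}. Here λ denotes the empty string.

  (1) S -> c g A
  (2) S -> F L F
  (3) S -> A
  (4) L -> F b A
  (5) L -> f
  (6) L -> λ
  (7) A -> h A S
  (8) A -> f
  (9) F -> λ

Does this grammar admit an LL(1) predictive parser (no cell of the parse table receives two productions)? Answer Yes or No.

No

FIRST(S) = {λ, b, c, f, h}
FIRST(L) = {λ, b, f}
FIRST(A) = {f, h}
FIRST(F) = {λ}
FOLLOW(S) = {$, b, c, f, h}
FOLLOW(L) = {$, b, c, f, h}
FOLLOW(A) = {$, b, c, f, h}
FOLLOW(F) = {$, b, c, f, h}
Cell M[L, b] receives both L -> F b A and L -> λ — the grammar is not LL(1).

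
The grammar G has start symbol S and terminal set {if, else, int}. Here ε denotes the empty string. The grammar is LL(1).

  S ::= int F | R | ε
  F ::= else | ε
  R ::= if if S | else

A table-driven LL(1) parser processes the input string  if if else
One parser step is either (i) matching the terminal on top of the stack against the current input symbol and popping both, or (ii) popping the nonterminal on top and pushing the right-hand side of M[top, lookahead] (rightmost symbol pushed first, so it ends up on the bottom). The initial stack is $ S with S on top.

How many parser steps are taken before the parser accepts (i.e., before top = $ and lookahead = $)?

7

     Stack      Input         Action
  1  $ S        if if else $  expand S ::= R
  2  $ R        if if else $  expand R ::= if if S
  3  $ S if if  if if else $  match if
  4  $ S if     if else $     match if
  5  $ S        else $        expand S ::= R
  6  $ R        else $        expand R ::= else
  7  $ else     else $        match else
Accept reached after 7 steps.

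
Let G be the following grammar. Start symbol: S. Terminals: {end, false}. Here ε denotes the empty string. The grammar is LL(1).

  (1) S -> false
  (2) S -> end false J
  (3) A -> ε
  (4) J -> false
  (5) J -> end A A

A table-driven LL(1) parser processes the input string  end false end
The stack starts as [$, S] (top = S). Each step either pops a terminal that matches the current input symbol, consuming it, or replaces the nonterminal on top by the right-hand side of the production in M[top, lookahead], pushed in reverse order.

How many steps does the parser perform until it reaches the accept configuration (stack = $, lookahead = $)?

7

     Stack          Input            Action
  1  $ S            end false end $  expand S -> end false J
  2  $ J false end  end false end $  match end
  3  $ J false      false end $      match false
  4  $ J            end $            expand J -> end A A
  5  $ A A end      end $            match end
  6  $ A A          $                expand A -> ε
  7  $ A            $                expand A -> ε
Accept reached after 7 steps.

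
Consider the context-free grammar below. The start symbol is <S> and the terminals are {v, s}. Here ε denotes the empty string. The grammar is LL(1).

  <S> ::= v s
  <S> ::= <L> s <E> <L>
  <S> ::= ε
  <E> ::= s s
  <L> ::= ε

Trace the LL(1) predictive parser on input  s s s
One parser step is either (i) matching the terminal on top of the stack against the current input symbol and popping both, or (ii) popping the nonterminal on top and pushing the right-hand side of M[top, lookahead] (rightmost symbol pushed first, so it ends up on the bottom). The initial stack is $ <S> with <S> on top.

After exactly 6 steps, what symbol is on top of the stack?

step 1: stack=$ <S>  input=s s s $  — expand <S> ::= <L> s <E> <L>
step 2: stack=$ <L> <E> s <L>  input=s s s $  — expand <L> ::= ε
step 3: stack=$ <L> <E> s  input=s s s $  — match s
step 4: stack=$ <L> <E>  input=s s $  — expand <E> ::= s s
step 5: stack=$ <L> s s  input=s s $  — match s
step 6: stack=$ <L> s  input=s $  — match s
Stack after step 6: $ <L> (top = <L>).

<L>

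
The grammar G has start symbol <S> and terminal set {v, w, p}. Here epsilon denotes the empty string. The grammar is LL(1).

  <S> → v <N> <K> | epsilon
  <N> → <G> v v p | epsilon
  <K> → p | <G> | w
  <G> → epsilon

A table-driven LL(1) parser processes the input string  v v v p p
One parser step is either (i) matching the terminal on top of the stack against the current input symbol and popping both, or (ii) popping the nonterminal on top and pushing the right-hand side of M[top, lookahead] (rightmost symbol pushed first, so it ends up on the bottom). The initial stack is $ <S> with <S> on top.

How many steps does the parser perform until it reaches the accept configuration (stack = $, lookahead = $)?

9

     Stack            Input        Action
  1  $ <S>            v v v p p $  expand <S> → v <N> <K>
  2  $ <K> <N> v      v v v p p $  match v
  3  $ <K> <N>        v v p p $    expand <N> → <G> v v p
  4  $ <K> p v v <G>  v v p p $    expand <G> → epsilon
  5  $ <K> p v v      v v p p $    match v
  6  $ <K> p v        v p p $      match v
  7  $ <K> p          p p $        match p
  8  $ <K>            p $          expand <K> → p
  9  $ p              p $          match p
Accept reached after 9 steps.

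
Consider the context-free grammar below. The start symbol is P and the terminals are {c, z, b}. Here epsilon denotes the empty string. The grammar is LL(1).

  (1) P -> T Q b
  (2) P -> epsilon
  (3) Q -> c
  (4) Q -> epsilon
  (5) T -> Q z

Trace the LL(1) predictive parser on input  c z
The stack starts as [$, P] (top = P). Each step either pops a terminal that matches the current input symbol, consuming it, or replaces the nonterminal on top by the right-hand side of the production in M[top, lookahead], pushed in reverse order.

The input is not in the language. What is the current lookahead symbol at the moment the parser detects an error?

$

step 1: stack=$ P  input=c z $  — expand P -> T Q b
step 2: stack=$ b Q T  input=c z $  — expand T -> Q z
step 3: stack=$ b Q z Q  input=c z $  — expand Q -> c
step 4: stack=$ b Q z c  input=c z $  — match c
step 5: stack=$ b Q z  input=z $  — match z
step 6: stack=$ b Q  input=$  — error: M[Q, $] is empty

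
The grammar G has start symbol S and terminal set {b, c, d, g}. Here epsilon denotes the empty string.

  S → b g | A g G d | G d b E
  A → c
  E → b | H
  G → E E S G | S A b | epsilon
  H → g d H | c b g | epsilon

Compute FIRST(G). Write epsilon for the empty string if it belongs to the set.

{epsilon, b, c, d, g}

FIRST(A): from A→c we get {c}. So FIRST(A) = {c}.
FIRST(H): from H→g d H we get {g}; from H→c b g we get {c}; from H→epsilon we get {epsilon}. So FIRST(H) = {epsilon, c, g}.
FIRST(E): from E→b we get {b}; from E→H we get {epsilon, c, g}. So FIRST(E) = {epsilon, b, c, g}.
FIRST(S): from S→b g we get {b}; from S→A g G d we get {c}; from S→G d b E we get {b, c, d, g}. So FIRST(S) = {b, c, d, g}.
FIRST(G): from G→E E S G we get {b, c, d, g}; from G→S A b we get {b, c, d, g}; from G→epsilon we get {epsilon}. So FIRST(G) = {epsilon, b, c, d, g}.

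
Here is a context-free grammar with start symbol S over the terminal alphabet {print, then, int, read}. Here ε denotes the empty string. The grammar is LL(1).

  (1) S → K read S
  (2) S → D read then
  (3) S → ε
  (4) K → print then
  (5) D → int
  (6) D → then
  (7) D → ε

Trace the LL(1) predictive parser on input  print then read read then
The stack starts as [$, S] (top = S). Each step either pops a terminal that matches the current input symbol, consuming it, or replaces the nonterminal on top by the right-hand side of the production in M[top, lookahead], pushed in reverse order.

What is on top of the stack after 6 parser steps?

step 1: stack=$ S  input=print then read read then $  — expand S → K read S
step 2: stack=$ S read K  input=print then read read then $  — expand K → print then
step 3: stack=$ S read then print  input=print then read read then $  — match print
step 4: stack=$ S read then  input=then read read then $  — match then
step 5: stack=$ S read  input=read read then $  — match read
step 6: stack=$ S  input=read then $  — expand S → D read then
Stack after step 6: $ then read D (top = D).

D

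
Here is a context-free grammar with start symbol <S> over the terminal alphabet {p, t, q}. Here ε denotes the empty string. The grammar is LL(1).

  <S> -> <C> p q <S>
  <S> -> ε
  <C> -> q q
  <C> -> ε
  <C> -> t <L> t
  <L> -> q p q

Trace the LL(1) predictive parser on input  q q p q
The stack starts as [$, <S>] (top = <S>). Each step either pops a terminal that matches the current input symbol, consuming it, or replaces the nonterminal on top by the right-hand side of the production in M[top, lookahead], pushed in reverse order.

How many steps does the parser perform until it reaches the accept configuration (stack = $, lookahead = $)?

7

step 1: stack=$ <S>  input=q q p q $  — expand <S> -> <C> p q <S>
step 2: stack=$ <S> q p <C>  input=q q p q $  — expand <C> -> q q
step 3: stack=$ <S> q p q q  input=q q p q $  — match q
step 4: stack=$ <S> q p q  input=q p q $  — match q
step 5: stack=$ <S> q p  input=p q $  — match p
step 6: stack=$ <S> q  input=q $  — match q
step 7: stack=$ <S>  input=$  — expand <S> -> ε
Accept reached after 7 steps.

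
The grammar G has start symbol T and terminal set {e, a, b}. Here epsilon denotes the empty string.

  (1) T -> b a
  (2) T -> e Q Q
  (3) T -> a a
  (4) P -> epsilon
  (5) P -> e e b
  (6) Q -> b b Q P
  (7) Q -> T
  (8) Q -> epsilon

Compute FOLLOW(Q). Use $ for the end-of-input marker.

FIRST(T) = {a, b, e}
FIRST(P) = {epsilon, e}
FIRST(Q) = {epsilon, a, b, e}  (via T)
FOLLOW(T) includes $ since T is the start symbol.
FOLLOW(T): in Q->T, the suffix after T is empty, so FOLLOW(T) ⊇ FOLLOW(Q) = {$, a, b, e}. Thus FOLLOW(T) = {$, a, b, e}.
FOLLOW(Q): in T->e Q Q (occurrence 1), Q is followed by Q with FIRST {epsilon, a, b, e}; in T->e Q Q (occurrence 1), the suffix after Q is nullable, so FOLLOW(Q) ⊇ FOLLOW(T) = {$, a, b, e}; in T->e Q Q (occurrence 2), the suffix after Q is empty, so FOLLOW(Q) ⊇ FOLLOW(T) = {$, a, b, e}; in Q->b b Q P, Q is followed by P with FIRST {epsilon, e}; in Q->b b Q P, the suffix after Q is nullable (adds nothing new). Thus FOLLOW(Q) = {$, a, b, e}.
FOLLOW(P): in Q->b b Q P, the suffix after P is empty, so FOLLOW(P) ⊇ FOLLOW(Q) = {$, a, b, e}. Thus FOLLOW(P) = {$, a, b, e}.

{$, a, b, e}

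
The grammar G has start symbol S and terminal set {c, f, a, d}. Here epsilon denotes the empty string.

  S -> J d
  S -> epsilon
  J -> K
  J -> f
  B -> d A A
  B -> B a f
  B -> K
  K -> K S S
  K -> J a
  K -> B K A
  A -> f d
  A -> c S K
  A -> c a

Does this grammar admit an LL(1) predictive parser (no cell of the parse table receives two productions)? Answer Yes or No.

No

FIRST(S) = {epsilon, d, f}
FIRST(J) = {d, f}
FIRST(B) = {d, f}
FIRST(K) = {d, f}
FIRST(A) = {c, f}
FOLLOW(S) = {$, a, c, d, f}
FOLLOW(J) = {a, d}
FOLLOW(B) = {a, d, f}
FOLLOW(K) = {a, c, d, f}
FOLLOW(A) = {a, c, d, f}
Cell M[A, c] receives both A -> c S K and A -> c a — the grammar is not LL(1).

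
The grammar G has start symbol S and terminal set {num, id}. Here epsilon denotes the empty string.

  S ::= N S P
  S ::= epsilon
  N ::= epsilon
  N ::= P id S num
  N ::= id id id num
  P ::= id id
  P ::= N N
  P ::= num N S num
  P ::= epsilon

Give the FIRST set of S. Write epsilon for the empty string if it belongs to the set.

{epsilon, id, num}

FIRST(S): from S::=N S P we get {epsilon, id, num}; from S::=epsilon we get {epsilon}. So FIRST(S) = {epsilon, id, num}.
FIRST(N): from N::=epsilon we get {epsilon}; from N::=P id S num we get {id, num}; from N::=id id id num we get {id}. So FIRST(N) = {epsilon, id, num}.
FIRST(P): from P::=id id we get {id}; from P::=N N we get {epsilon, id, num}; from P::=num N S num we get {num}; from P::=epsilon we get {epsilon}. So FIRST(P) = {epsilon, id, num}.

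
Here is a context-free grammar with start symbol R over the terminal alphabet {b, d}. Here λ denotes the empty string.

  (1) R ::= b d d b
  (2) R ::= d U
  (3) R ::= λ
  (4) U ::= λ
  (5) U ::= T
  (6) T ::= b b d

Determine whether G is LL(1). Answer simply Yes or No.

FIRST(R) = {λ, b, d}
FIRST(U) = {λ, b}
FIRST(T) = {b}
FOLLOW(R) = {$}
FOLLOW(U) = {$}
FOLLOW(T) = {$}
Each cell of M receives at most one production.

Yes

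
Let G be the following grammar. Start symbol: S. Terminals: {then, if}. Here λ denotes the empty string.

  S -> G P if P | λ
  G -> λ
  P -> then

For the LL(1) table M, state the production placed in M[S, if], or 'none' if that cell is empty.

none

FIRST(G) = {λ}
FIRST(P) = {then}
FIRST(S) = {λ, then}  (via G P if P)
FOLLOW(S) includes $ since S is the start symbol.
FOLLOW(S): S appears on no right-hand side. Thus FOLLOW(S) = {$}.
For S -> G P if P: FIRST(G P if P) = {then}, so it goes in M[S, t] for t ∈ {then}.
For S -> λ: FIRST(λ) = {λ}, so it goes in M[S, t] for t ∈ {}; since λ ∈ FIRST, also for every t ∈ FOLLOW(S) = {$}.
None of these place a production in M[S, if].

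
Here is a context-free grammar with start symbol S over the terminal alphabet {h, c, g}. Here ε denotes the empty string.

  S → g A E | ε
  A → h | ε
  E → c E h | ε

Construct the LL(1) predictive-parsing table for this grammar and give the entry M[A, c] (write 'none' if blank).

FIRST(S): from S→g A E we get {g}; from S→ε we get {ε}. So FIRST(S) = {ε, g}.
FIRST(A): from A→h we get {h}; from A→ε we get {ε}. So FIRST(A) = {ε, h}.
FIRST(E): from E→c E h we get {c}; from E→ε we get {ε}. So FIRST(E) = {ε, c}.
FOLLOW(S) includes $ since S is the start symbol.
FOLLOW(S): S appears on no right-hand side. Thus FOLLOW(S) = {$}.
FOLLOW(A): in S→g A E, A is followed by E with FIRST {ε, c}; in S→g A E, the suffix after A is nullable, so FOLLOW(A) ⊇ FOLLOW(S) = {$}. Thus FOLLOW(A) = {$, c}.
For A → h: FIRST(h) = {h}, so it goes in M[A, t] for t ∈ {h}.
For A → ε: FIRST(ε) = {ε}, so it goes in M[A, t] for t ∈ {}; since ε ∈ FIRST, also for every t ∈ FOLLOW(A) = {$, c}.

A → ε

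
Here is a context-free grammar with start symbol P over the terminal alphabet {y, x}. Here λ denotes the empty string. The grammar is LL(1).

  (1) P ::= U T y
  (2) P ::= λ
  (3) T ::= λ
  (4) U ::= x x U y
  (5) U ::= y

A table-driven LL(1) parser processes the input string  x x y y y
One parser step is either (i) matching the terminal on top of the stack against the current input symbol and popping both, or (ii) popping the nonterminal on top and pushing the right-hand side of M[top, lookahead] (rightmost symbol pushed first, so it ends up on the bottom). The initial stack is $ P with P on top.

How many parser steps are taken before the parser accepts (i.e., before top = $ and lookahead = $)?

9

step 1: stack=$ P  input=x x y y y $  — expand P ::= U T y
step 2: stack=$ y T U  input=x x y y y $  — expand U ::= x x U y
step 3: stack=$ y T y U x x  input=x x y y y $  — match x
step 4: stack=$ y T y U x  input=x y y y $  — match x
step 5: stack=$ y T y U  input=y y y $  — expand U ::= y
step 6: stack=$ y T y y  input=y y y $  — match y
step 7: stack=$ y T y  input=y y $  — match y
step 8: stack=$ y T  input=y $  — expand T ::= λ
step 9: stack=$ y  input=y $  — match y
Accept reached after 9 steps.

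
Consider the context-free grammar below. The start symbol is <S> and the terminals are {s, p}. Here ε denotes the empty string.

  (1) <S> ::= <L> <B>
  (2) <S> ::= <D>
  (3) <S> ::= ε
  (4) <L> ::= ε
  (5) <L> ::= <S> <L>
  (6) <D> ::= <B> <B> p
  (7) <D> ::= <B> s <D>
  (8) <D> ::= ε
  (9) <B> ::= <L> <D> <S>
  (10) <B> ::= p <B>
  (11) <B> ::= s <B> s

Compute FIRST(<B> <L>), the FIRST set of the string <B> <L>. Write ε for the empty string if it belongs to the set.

{ε, p, s}

FIRST(<S>) = {ε, p, s}  (via <L> <B>, <D>)
FIRST(<L>) = {ε, p, s}  (via <S> <L>)
FIRST(<D>) = {ε, p, s}  (via <B> <B> p, <B> s <D>)
FIRST(<B>) = {ε, p, s}  (via <L> <D> <S>)
FIRST(<B> <L>): take FIRST of each symbol in turn, carrying on past any symbol whose FIRST contains ε; result {ε, p, s}.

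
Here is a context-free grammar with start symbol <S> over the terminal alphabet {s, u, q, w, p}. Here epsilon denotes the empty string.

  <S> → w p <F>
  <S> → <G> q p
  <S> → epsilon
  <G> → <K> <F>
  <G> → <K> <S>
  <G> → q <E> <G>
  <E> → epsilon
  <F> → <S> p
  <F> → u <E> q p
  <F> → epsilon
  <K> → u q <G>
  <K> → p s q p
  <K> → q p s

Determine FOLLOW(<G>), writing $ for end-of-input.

{p, q, u, w}

FIRST(<E>): from <E>→epsilon we get {epsilon}. So FIRST(<E>) = {epsilon}.
FIRST(<K>): from <K>→u q <G> we get {u}; from <K>→p s q p we get {p}; from <K>→q p s we get {q}. So FIRST(<K>) = {p, q, u}.
FIRST(<G>): from <G>→<K> <F> we get {p, q, u}; from <G>→<K> <S> we get {p, q, u}; from <G>→q <E> <G> we get {q}. So FIRST(<G>) = {p, q, u}.
FIRST(<S>): from <S>→w p <F> we get {w}; from <S>→<G> q p we get {p, q, u}; from <S>→epsilon we get {epsilon}. So FIRST(<S>) = {epsilon, p, q, u, w}.
FIRST(<F>): from <F>→<S> p we get {p, q, u, w}; from <F>→u <E> q p we get {u}; from <F>→epsilon we get {epsilon}. So FIRST(<F>) = {epsilon, p, q, u, w}.
FOLLOW(<S>) includes $ since <S> is the start symbol.
FOLLOW(<E>): in <G>→q <E> <G>, <E> is followed by <G> with FIRST {p, q, u}; in <F>→u <E> q p, <E> is followed by q p with FIRST {q}. Thus FOLLOW(<E>) = {p, q, u}.
FOLLOW(<S>): in <G>→<K> <S>, the suffix after <S> is empty, so FOLLOW(<S>) ⊇ FOLLOW(<G>) = {p, q, u, w}; in <F>→<S> p, <S> is followed by p with FIRST {p}. Thus FOLLOW(<S>) = {$, p, q, u, w}.
FOLLOW(<G>): in <S>→<G> q p, <G> is followed by q p with FIRST {q}; in <G>→q <E> <G>, the suffix after <G> is empty (adds nothing new); in <K>→u q <G>, the suffix after <G> is empty, so FOLLOW(<G>) ⊇ FOLLOW(<K>) = {p, q, u, w}. Thus FOLLOW(<G>) = {p, q, u, w}.
FOLLOW(<F>): in <S>→w p <F>, the suffix after <F> is empty, so FOLLOW(<F>) ⊇ FOLLOW(<S>) = {$, p, q, u, w}; in <G>→<K> <F>, the suffix after <F> is empty, so FOLLOW(<F>) ⊇ FOLLOW(<G>) = {p, q, u, w}. Thus FOLLOW(<F>) = {$, p, q, u, w}.
FOLLOW(<K>): in <G>→<K> <F>, <K> is followed by <F> with FIRST {epsilon, p, q, u, w}; in <G>→<K> <F>, the suffix after <K> is nullable, so FOLLOW(<K>) ⊇ FOLLOW(<G>) = {p, q, u, w}; in <G>→<K> <S>, <K> is followed by <S> with FIRST {epsilon, p, q, u, w}; in <G>→<K> <S>, the suffix after <K> is nullable, so FOLLOW(<K>) ⊇ FOLLOW(<G>) = {p, q, u, w}. Thus FOLLOW(<K>) = {p, q, u, w}.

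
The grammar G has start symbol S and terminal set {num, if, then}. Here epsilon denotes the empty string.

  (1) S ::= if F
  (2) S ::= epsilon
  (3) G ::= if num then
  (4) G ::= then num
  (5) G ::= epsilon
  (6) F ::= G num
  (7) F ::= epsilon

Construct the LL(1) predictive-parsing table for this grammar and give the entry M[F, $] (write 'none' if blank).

F ::= epsilon

FIRST(S): from S::=if F we get {if}; from S::=epsilon we get {epsilon}. So FIRST(S) = {epsilon, if}.
FIRST(G): from G::=if num then we get {if}; from G::=then num we get {then}; from G::=epsilon we get {epsilon}. So FIRST(G) = {epsilon, if, then}.
FIRST(F): from F::=G num we get {if, num, then}; from F::=epsilon we get {epsilon}. So FIRST(F) = {epsilon, if, num, then}.
FOLLOW(S) includes $ since S is the start symbol.
FOLLOW(S): S appears on no right-hand side. Thus FOLLOW(S) = {$}.
FOLLOW(F): in S::=if F, the suffix after F is empty, so FOLLOW(F) ⊇ FOLLOW(S) = {$}. Thus FOLLOW(F) = {$}.
For F ::= G num: FIRST(G num) = {if, num, then}, so it goes in M[F, t] for t ∈ {if, num, then}.
For F ::= epsilon: FIRST(epsilon) = {epsilon}, so it goes in M[F, t] for t ∈ {}; since epsilon ∈ FIRST, also for every t ∈ FOLLOW(F) = {$}.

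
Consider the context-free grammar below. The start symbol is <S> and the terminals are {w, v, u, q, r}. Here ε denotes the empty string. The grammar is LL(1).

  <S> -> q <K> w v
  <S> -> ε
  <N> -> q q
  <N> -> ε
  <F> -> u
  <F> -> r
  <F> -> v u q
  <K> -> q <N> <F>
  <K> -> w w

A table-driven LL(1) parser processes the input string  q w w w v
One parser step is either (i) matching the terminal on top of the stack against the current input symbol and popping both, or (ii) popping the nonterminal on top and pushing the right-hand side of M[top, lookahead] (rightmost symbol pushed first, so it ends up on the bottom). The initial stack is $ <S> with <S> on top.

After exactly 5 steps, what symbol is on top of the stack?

w

     Stack        Input        Action
  1  $ <S>        q w w w v $  expand <S> -> q <K> w v
  2  $ v w <K> q  q w w w v $  match q
  3  $ v w <K>    w w w v $    expand <K> -> w w
  4  $ v w w w    w w w v $    match w
  5  $ v w w      w w v $      match w
Stack after step 5: $ v w (top = w).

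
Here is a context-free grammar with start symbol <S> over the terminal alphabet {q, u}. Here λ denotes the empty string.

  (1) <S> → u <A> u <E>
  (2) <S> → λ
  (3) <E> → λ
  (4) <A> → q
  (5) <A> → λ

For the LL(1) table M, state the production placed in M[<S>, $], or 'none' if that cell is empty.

FIRST(<S>) = {λ, u}
FIRST(<E>) = {λ}
FIRST(<A>) = {λ, q}
FOLLOW(<S>) includes $ since <S> is the start symbol.
FOLLOW(<S>): <S> appears on no right-hand side. Thus FOLLOW(<S>) = {$}.
For <S> → u <A> u <E>: FIRST(u <A> u <E>) = {u}, so it goes in M[<S>, t] for t ∈ {u}.
For <S> → λ: FIRST(λ) = {λ}, so it goes in M[<S>, t] for t ∈ {}; since λ ∈ FIRST, also for every t ∈ FOLLOW(<S>) = {$}.

<S> → λ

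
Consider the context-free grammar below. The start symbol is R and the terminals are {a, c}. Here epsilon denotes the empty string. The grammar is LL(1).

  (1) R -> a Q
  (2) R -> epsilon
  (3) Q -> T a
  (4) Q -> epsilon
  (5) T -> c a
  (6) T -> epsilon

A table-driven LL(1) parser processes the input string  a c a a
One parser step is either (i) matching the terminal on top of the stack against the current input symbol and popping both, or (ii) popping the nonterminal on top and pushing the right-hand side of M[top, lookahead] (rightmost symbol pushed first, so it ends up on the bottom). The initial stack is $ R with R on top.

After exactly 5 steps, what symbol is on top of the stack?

     Stack    Input      Action
  1  $ R      a c a a $  expand R -> a Q
  2  $ Q a    a c a a $  match a
  3  $ Q      c a a $    expand Q -> T a
  4  $ a T    c a a $    expand T -> c a
  5  $ a a c  c a a $    match c
Stack after step 5: $ a a (top = a).

a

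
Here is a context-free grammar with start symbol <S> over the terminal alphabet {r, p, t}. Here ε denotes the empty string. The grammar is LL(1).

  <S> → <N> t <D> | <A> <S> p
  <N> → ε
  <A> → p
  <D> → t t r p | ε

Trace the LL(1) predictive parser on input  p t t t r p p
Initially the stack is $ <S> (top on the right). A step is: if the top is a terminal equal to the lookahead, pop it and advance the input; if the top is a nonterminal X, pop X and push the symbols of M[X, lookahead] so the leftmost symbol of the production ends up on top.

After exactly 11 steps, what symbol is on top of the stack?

p

      Stack          Input            Action
   1  $ <S>          p t t t r p p $  expand <S> → <A> <S> p
   2  $ p <S> <A>    p t t t r p p $  expand <A> → p
   3  $ p <S> p      p t t t r p p $  match p
   4  $ p <S>        t t t r p p $    expand <S> → <N> t <D>
   5  $ p <D> t <N>  t t t r p p $    expand <N> → ε
   6  $ p <D> t      t t t r p p $    match t
   7  $ p <D>        t t r p p $      expand <D> → t t r p
   8  $ p p r t t    t t r p p $      match t
   9  $ p p r t      t r p p $        match t
  10  $ p p r        r p p $          match r
  11  $ p p          p p $            match p
Stack after step 11: $ p (top = p).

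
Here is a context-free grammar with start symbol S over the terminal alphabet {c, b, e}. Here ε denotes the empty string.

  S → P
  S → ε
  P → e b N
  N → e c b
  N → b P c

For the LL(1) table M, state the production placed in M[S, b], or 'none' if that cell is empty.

FIRST(P): from P→e b N we get {e}. So FIRST(P) = {e}.
FIRST(N): from N→e c b we get {e}; from N→b P c we get {b}. So FIRST(N) = {b, e}.
FIRST(S): from S→P we get {e}; from S→ε we get {ε}. So FIRST(S) = {ε, e}.
FOLLOW(S) includes $ since S is the start symbol.
FOLLOW(S): S appears on no right-hand side. Thus FOLLOW(S) = {$}.
For S → P: FIRST(P) = {e}, so it goes in M[S, t] for t ∈ {e}.
For S → ε: FIRST(ε) = {ε}, so it goes in M[S, t] for t ∈ {}; since ε ∈ FIRST, also for every t ∈ FOLLOW(S) = {$}.
None of these place a production in M[S, b].

none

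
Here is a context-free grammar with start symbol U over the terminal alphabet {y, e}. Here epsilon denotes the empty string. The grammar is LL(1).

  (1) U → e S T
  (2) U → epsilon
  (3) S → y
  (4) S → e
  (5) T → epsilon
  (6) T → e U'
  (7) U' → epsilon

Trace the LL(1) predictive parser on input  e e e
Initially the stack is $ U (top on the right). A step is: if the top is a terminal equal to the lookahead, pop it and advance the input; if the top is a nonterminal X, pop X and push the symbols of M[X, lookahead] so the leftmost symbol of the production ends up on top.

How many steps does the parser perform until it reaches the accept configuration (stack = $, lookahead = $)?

     Stack    Input    Action
  1  $ U      e e e $  expand U → e S T
  2  $ T S e  e e e $  match e
  3  $ T S    e e $    expand S → e
  4  $ T e    e e $    match e
  5  $ T      e $      expand T → e U'
  6  $ U' e   e $      match e
  7  $ U'     $        expand U' → epsilon
Accept reached after 7 steps.

7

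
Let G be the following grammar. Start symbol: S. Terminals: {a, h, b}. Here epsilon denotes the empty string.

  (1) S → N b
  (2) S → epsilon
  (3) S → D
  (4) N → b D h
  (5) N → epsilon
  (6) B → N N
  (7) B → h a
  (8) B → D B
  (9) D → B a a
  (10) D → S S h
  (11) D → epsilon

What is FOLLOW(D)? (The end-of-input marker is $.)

FIRST(N) = {epsilon, b}
FIRST(S) = {epsilon, a, b, h}  (via N b, D)
FIRST(B) = {epsilon, a, b, h}  (via N N, D B)
FIRST(D) = {epsilon, a, b, h}  (via B a a, S S h)
FOLLOW(S) includes $ since S is the start symbol.
FOLLOW(S): in D→S S h (occurrence 1), S is followed by S h with FIRST {a, b, h}; in D→S S h (occurrence 2), S is followed by h with FIRST {h}. Thus FOLLOW(S) = {$, a, b, h}.
FOLLOW(B): in B→D B, the suffix after B is empty (adds nothing new); in D→B a a, B is followed by a a with FIRST {a}. Thus FOLLOW(B) = {a}.
FOLLOW(N): in S→N b, N is followed by b with FIRST {b}; in B→N N (occurrence 1), N is followed by N with FIRST {epsilon, b}; in B→N N (occurrence 1), the suffix after N is nullable, so FOLLOW(N) ⊇ FOLLOW(B) = {a}; in B→N N (occurrence 2), the suffix after N is empty, so FOLLOW(N) ⊇ FOLLOW(B) = {a}. Thus FOLLOW(N) = {a, b}.
FOLLOW(D): in S→D, the suffix after D is empty, so FOLLOW(D) ⊇ FOLLOW(S) = {$, a, b, h}; in N→b D h, D is followed by h with FIRST {h}; in B→D B, D is followed by B with FIRST {epsilon, a, b, h}; in B→D B, the suffix after D is nullable, so FOLLOW(D) ⊇ FOLLOW(B) = {a}. Thus FOLLOW(D) = {$, a, b, h}.

{$, a, b, h}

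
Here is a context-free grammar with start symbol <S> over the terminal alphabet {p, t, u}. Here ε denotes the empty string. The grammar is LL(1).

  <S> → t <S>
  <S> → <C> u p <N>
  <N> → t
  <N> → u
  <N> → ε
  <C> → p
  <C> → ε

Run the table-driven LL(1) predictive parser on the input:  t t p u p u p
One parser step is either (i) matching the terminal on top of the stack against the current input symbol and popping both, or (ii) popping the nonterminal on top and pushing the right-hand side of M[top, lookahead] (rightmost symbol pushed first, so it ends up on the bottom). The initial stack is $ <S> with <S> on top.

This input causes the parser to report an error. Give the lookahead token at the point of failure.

p

step 1: stack=$ <S>  input=t t p u p u p $  — expand <S> → t <S>
step 2: stack=$ <S> t  input=t t p u p u p $  — match t
step 3: stack=$ <S>  input=t p u p u p $  — expand <S> → t <S>
step 4: stack=$ <S> t  input=t p u p u p $  — match t
step 5: stack=$ <S>  input=p u p u p $  — expand <S> → <C> u p <N>
step 6: stack=$ <N> p u <C>  input=p u p u p $  — expand <C> → p
step 7: stack=$ <N> p u p  input=p u p u p $  — match p
step 8: stack=$ <N> p u  input=u p u p $  — match u
step 9: stack=$ <N> p  input=p u p $  — match p
step 10: stack=$ <N>  input=u p $  — expand <N> → u
step 11: stack=$ u  input=u p $  — match u
step 12: stack=$  input=p $  — error: stack empty but input remains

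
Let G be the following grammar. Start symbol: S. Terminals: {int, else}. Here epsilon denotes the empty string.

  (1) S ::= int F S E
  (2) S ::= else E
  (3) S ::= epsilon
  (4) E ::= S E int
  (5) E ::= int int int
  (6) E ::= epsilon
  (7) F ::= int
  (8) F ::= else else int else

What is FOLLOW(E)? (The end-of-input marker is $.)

{$, else, int}

FIRST(S) = {epsilon, else, int}
FIRST(F) = {else, int}
FIRST(E) = {epsilon, else, int}  (via S E int)
FOLLOW(S) includes $ since S is the start symbol.
FOLLOW(S): in S::=int F S E, S is followed by E with FIRST {epsilon, else, int}; in S::=int F S E, the suffix after S is nullable (adds nothing new); in E::=S E int, S is followed by E int with FIRST {else, int}. Thus FOLLOW(S) = {$, else, int}.
FOLLOW(E): in S::=int F S E, the suffix after E is empty, so FOLLOW(E) ⊇ FOLLOW(S) = {$, else, int}; in S::=else E, the suffix after E is empty, so FOLLOW(E) ⊇ FOLLOW(S) = {$, else, int}; in E::=S E int, E is followed by int with FIRST {int}. Thus FOLLOW(E) = {$, else, int}.
FOLLOW(F): in S::=int F S E, F is followed by S E with FIRST {epsilon, else, int}; in S::=int F S E, the suffix after F is nullable, so FOLLOW(F) ⊇ FOLLOW(S) = {$, else, int}. Thus FOLLOW(F) = {$, else, int}.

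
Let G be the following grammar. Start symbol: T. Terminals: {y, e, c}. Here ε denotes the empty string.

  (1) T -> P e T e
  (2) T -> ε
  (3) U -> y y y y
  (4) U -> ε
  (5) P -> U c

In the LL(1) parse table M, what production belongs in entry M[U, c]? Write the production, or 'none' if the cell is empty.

FIRST(U): from U->y y y y we get {y}; from U->ε we get {ε}. So FIRST(U) = {ε, y}.
FIRST(P): from P->U c we get {c, y}. So FIRST(P) = {c, y}.
FIRST(T): from T->P e T e we get {c, y}; from T->ε we get {ε}. So FIRST(T) = {ε, c, y}.
FOLLOW(T) includes $ since T is the start symbol.
FOLLOW(U): in P->U c, U is followed by c with FIRST {c}. Thus FOLLOW(U) = {c}.
For U -> y y y y: FIRST(y y y y) = {y}, so it goes in M[U, t] for t ∈ {y}.
For U -> ε: FIRST(ε) = {ε}, so it goes in M[U, t] for t ∈ {}; since ε ∈ FIRST, also for every t ∈ FOLLOW(U) = {c}.

U -> ε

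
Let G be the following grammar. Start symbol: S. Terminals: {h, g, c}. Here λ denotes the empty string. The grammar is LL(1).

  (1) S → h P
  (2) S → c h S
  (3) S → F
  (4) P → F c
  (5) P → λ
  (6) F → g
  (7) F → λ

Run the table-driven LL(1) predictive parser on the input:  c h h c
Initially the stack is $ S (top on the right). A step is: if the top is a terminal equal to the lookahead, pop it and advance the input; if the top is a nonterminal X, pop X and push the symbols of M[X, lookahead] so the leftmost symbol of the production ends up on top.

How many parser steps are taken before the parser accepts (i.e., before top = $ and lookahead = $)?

     Stack    Input      Action
  1  $ S      c h h c $  expand S → c h S
  2  $ S h c  c h h c $  match c
  3  $ S h    h h c $    match h
  4  $ S      h c $      expand S → h P
  5  $ P h    h c $      match h
  6  $ P      c $        expand P → F c
  7  $ c F    c $        expand F → λ
  8  $ c      c $        match c
Accept reached after 8 steps.

8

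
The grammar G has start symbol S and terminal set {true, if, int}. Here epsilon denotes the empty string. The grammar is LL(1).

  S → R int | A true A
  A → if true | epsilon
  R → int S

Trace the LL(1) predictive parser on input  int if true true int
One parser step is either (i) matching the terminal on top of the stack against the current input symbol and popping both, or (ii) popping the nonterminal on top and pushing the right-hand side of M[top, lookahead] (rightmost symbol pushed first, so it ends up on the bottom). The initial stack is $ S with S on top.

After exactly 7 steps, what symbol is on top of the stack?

true

step 1: stack=$ S  input=int if true true int $  — expand S → R int
step 2: stack=$ int R  input=int if true true int $  — expand R → int S
step 3: stack=$ int S int  input=int if true true int $  — match int
step 4: stack=$ int S  input=if true true int $  — expand S → A true A
step 5: stack=$ int A true A  input=if true true int $  — expand A → if true
step 6: stack=$ int A true true if  input=if true true int $  — match if
step 7: stack=$ int A true true  input=true true int $  — match true
Stack after step 7: $ int A true (top = true).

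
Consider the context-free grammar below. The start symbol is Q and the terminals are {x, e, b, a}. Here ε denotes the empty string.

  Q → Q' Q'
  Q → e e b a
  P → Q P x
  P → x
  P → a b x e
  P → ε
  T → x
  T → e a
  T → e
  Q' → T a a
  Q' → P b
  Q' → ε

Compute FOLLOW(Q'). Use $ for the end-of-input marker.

FIRST(T): from T→x we get {x}; from T→e a we get {e}; from T→e we get {e}. So FIRST(T) = {e, x}.
FIRST(Q): from Q→Q' Q' we get {ε, a, b, e, x}; from Q→e e b a we get {e}. So FIRST(Q) = {ε, a, b, e, x}.
FIRST(P): from P→Q P x we get {a, b, e, x}; from P→x we get {x}; from P→a b x e we get {a}; from P→ε we get {ε}. So FIRST(P) = {ε, a, b, e, x}.
FIRST(Q'): from Q'→T a a we get {e, x}; from Q'→P b we get {a, b, e, x}; from Q'→ε we get {ε}. So FIRST(Q') = {ε, a, b, e, x}.
FOLLOW(Q) includes $ since Q is the start symbol.
FOLLOW(Q): in P→Q P x, Q is followed by P x with FIRST {a, b, e, x}. Thus FOLLOW(Q) = {$, a, b, e, x}.
FOLLOW(P): in P→Q P x, P is followed by x with FIRST {x}; in Q'→P b, P is followed by b with FIRST {b}. Thus FOLLOW(P) = {b, x}.
FOLLOW(T): in Q'→T a a, T is followed by a a with FIRST {a}. Thus FOLLOW(T) = {a}.
FOLLOW(Q'): in Q→Q' Q' (occurrence 1), Q' is followed by Q' with FIRST {ε, a, b, e, x}; in Q→Q' Q' (occurrence 1), the suffix after Q' is nullable, so FOLLOW(Q') ⊇ FOLLOW(Q) = {$, a, b, e, x}; in Q→Q' Q' (occurrence 2), the suffix after Q' is empty, so FOLLOW(Q') ⊇ FOLLOW(Q) = {$, a, b, e, x}. Thus FOLLOW(Q') = {$, a, b, e, x}.

{$, a, b, e, x}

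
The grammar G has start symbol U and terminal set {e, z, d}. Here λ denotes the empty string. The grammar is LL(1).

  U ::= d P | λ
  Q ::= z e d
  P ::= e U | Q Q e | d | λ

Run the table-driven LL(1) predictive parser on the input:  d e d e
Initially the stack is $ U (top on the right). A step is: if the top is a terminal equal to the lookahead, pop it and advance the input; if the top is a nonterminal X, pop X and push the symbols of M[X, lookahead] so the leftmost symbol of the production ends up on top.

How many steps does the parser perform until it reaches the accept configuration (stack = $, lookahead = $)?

step 1: stack=$ U  input=d e d e $  — expand U ::= d P
step 2: stack=$ P d  input=d e d e $  — match d
step 3: stack=$ P  input=e d e $  — expand P ::= e U
step 4: stack=$ U e  input=e d e $  — match e
step 5: stack=$ U  input=d e $  — expand U ::= d P
step 6: stack=$ P d  input=d e $  — match d
step 7: stack=$ P  input=e $  — expand P ::= e U
step 8: stack=$ U e  input=e $  — match e
step 9: stack=$ U  input=$  — expand U ::= λ
Accept reached after 9 steps.

9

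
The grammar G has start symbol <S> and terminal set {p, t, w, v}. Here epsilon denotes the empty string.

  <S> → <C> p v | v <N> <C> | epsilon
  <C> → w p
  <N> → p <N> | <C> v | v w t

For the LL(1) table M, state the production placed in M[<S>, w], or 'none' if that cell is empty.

<S> → <C> p v

FIRST(<C>) = {w}
FIRST(<S>) = {epsilon, v, w}  (via <C> p v)
FIRST(<N>) = {p, v, w}  (via <C> v)
FOLLOW(<S>) includes $ since <S> is the start symbol.
FOLLOW(<S>): <S> appears on no right-hand side. Thus FOLLOW(<S>) = {$}.
For <S> → <C> p v: FIRST(<C> p v) = {w}, so it goes in M[<S>, t] for t ∈ {w}.
For <S> → v <N> <C>: FIRST(v <N> <C>) = {v}, so it goes in M[<S>, t] for t ∈ {v}.
For <S> → epsilon: FIRST(epsilon) = {epsilon}, so it goes in M[<S>, t] for t ∈ {}; since epsilon ∈ FIRST, also for every t ∈ FOLLOW(<S>) = {$}.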